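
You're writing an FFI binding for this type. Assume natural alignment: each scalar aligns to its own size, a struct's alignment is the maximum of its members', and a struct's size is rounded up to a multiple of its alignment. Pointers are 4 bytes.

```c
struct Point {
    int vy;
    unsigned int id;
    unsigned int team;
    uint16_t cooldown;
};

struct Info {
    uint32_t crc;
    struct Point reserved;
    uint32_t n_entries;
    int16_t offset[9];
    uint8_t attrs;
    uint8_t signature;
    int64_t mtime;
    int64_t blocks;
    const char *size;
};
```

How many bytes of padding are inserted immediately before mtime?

4

Point: vy at 0 (size 4, align 4) → ends 4; id at 4 (size 4, align 4) → ends 8; team at 8 (size 4, align 4) → ends 12; cooldown at 12 (size 2, align 2) → ends 14; tail pad 2 to reach multiple of 4; total 16 bytes, alignment 4
crc at 0 (size 4, align 4) → ends 4
reserved at 4 (size 16, align 4) → ends 20
n_entries at 20 (size 4, align 4) → ends 24
offset at 24 (size 18, align 2) → ends 42
attrs at 42 (size 1, align 1) → ends 43
signature at 43 (size 1, align 1) → ends 44
pad 4 to align 8 for mtime
mtime at 48 (size 8, align 8) → ends 56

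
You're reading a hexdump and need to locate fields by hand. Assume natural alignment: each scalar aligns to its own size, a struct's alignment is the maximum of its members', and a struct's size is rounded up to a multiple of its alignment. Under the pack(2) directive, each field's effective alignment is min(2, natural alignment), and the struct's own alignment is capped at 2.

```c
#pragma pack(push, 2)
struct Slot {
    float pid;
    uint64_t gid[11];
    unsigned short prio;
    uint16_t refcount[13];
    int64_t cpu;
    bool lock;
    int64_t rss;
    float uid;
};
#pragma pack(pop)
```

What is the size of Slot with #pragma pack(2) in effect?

142

@0: pid [4B, align 2] → 4
@4: gid [88B, align 2] → 92
@92: prio [2B, align 2] → 94
@94: refcount [26B, align 2] → 120
@120: cpu [8B, align 2] → 128
@128: lock [1B, align 1] → 129
+1 pad (align 2)
@130: rss [8B, align 2] → 138
@138: uid [4B, align 2] → 142
size 142, align 2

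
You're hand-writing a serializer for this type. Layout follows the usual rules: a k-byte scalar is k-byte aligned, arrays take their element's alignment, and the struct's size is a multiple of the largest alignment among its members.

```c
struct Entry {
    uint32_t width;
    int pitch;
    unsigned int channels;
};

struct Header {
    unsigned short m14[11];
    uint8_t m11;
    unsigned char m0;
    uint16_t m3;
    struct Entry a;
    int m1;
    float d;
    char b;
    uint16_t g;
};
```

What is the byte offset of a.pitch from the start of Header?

Entry: width at 0 (size 4, align 4) → ends 4; pitch at 4 (size 4, align 4) → ends 8; channels at 8 (size 4, align 4) → ends 12; total 12 bytes, alignment 4
m14 at 0 (size 22, align 2) → ends 22
m11 at 22 (size 1, align 1) → ends 23
m0 at 23 (size 1, align 1) → ends 24
m3 at 24 (size 2, align 2) → ends 26
pad 2 to align 4 for a
a at 28 (size 12, align 4) → ends 40
within Entry: pitch at 4
28 + 4 = 32

32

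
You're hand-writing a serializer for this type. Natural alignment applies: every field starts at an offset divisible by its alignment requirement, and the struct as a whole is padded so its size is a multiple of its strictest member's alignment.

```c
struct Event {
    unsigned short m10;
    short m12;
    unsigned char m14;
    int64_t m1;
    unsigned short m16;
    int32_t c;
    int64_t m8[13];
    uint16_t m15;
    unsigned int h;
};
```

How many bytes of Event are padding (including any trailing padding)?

m10 at 0 (size 2, align 2) → ends 2
m12 at 2 (size 2, align 2) → ends 4
m14 at 4 (size 1, align 1) → ends 5
pad 3 to align 8 for m1
m1 at 8 (size 8, align 8) → ends 16
m16 at 16 (size 2, align 2) → ends 18
pad 2 to align 4 for c
c at 20 (size 4, align 4) → ends 24
m8 at 24 (size 104, align 8) → ends 128
m15 at 128 (size 2, align 2) → ends 130
pad 2 to align 4 for h
h at 132 (size 4, align 4) → ends 136
total 136 bytes, alignment 8
data bytes 129, size 136 → padding 7

7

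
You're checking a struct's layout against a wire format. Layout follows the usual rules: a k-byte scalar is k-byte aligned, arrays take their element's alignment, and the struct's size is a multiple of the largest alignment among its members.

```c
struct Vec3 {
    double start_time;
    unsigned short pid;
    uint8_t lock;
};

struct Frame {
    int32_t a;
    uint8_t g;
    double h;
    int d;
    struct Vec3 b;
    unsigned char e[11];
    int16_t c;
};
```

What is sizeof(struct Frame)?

Vec3: 0..8  start_time  (8B, 8-aligned); 8..10  pid  (2B, 2-aligned); 10..11  lock  (1B, 1-aligned); 11..16  -- tail padding (5B); sizeof = 16, alignof = 8
0..4  a  (4B, 4-aligned)
4..5  g  (1B, 1-aligned)
5..8  -- padding (3B)
8..16  h  (8B, 8-aligned)
16..20  d  (4B, 4-aligned)
20..24  -- padding (4B)
24..40  b  (16B, 8-aligned)
40..51  e  (11B, 1-aligned)
51..52  -- padding (1B)
52..54  c  (2B, 2-aligned)
54..56  -- tail padding (2B)
sizeof = 56, alignof = 8

56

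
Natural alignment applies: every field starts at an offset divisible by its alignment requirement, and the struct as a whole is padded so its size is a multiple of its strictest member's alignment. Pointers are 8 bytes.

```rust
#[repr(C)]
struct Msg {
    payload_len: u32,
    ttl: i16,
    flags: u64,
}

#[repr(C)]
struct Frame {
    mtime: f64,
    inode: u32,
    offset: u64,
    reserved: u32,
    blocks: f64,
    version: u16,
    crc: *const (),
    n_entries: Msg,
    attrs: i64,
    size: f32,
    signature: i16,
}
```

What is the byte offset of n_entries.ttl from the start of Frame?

Msg: @0: payload_len [4B, align 4] → 4; @4: ttl [2B, align 2] → 6; +2 pad (align 8); @8: flags [8B, align 8] → 16; size 16, align 8
@0: mtime [8B, align 8] → 8
@8: inode [4B, align 4] → 12
+4 pad (align 8)
@16: offset [8B, align 8] → 24
@24: reserved [4B, align 4] → 28
+4 pad (align 8)
@32: blocks [8B, align 8] → 40
@40: version [2B, align 2] → 42
+6 pad (align 8)
@48: crc [8B, align 8] → 56
@56: n_entries [16B, align 8] → 72
within Msg: ttl at 4
56 + 4 = 60

60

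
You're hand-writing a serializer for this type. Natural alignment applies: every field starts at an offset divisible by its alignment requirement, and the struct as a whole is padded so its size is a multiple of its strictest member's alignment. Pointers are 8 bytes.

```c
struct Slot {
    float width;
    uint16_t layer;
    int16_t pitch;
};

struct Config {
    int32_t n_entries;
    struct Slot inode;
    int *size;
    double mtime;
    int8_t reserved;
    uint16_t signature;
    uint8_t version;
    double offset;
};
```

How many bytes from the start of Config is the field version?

36

Slot: @0: width [4B, align 4] → 4; @4: layer [2B, align 2] → 6; @6: pitch [2B, align 2] → 8; size 8, align 4
@0: n_entries [4B, align 4] → 4
@4: inode [8B, align 4] → 12
+4 pad (align 8)
@16: size [8B, align 8] → 24
@24: mtime [8B, align 8] → 32
@32: reserved [1B, align 1] → 33
+1 pad (align 2)
@34: signature [2B, align 2] → 36
@36: version [1B, align 1] → 37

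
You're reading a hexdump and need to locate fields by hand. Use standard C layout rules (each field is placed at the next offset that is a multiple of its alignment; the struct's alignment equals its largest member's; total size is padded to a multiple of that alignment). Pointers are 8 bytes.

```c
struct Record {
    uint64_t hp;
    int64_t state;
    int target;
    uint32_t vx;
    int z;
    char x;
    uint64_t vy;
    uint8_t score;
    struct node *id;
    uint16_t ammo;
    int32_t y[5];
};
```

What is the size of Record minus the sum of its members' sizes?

12

hp at 0 (size 8, align 8) → ends 8
state at 8 (size 8, align 8) → ends 16
target at 16 (size 4, align 4) → ends 20
vx at 20 (size 4, align 4) → ends 24
z at 24 (size 4, align 4) → ends 28
x at 28 (size 1, align 1) → ends 29
pad 3 to align 8 for vy
vy at 32 (size 8, align 8) → ends 40
score at 40 (size 1, align 1) → ends 41
pad 7 to align 8 for id
id at 48 (size 8, align 8) → ends 56
ammo at 56 (size 2, align 2) → ends 58
pad 2 to align 4 for y
y at 60 (size 20, align 4) → ends 80
total 80 bytes, alignment 8
data bytes 68, size 80 → padding 12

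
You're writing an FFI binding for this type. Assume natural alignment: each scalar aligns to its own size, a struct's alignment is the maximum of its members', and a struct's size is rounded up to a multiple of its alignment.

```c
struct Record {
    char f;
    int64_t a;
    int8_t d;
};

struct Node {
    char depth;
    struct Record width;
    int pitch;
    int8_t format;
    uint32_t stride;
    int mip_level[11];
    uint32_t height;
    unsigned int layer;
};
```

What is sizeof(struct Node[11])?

Record: 0..1  f  (1B, 1-aligned); 1..8  -- padding (7B); 8..16  a  (8B, 8-aligned); 16..17  d  (1B, 1-aligned); 17..24  -- tail padding (7B); sizeof = 24, alignof = 8
0..1  depth  (1B, 1-aligned)
1..8  -- padding (7B)
8..32  width  (24B, 8-aligned)
32..36  pitch  (4B, 4-aligned)
36..37  format  (1B, 1-aligned)
37..40  -- padding (3B)
40..44  stride  (4B, 4-aligned)
44..88  mip_level  (44B, 4-aligned)
88..92  height  (4B, 4-aligned)
92..96  layer  (4B, 4-aligned)
sizeof = 96, alignof = 8
array of 11: 11 × 96 = 1056

1056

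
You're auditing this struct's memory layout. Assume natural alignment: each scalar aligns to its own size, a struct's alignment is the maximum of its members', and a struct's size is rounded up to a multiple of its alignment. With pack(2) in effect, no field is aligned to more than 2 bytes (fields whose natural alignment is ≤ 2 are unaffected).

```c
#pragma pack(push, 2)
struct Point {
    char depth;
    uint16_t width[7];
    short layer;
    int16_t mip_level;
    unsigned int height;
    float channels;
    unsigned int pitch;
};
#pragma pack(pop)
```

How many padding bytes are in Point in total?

1

@0: depth [1B, align 1] → 1
+1 pad (align 2)
@2: width [14B, align 2] → 16
@16: layer [2B, align 2] → 18
@18: mip_level [2B, align 2] → 20
@20: height [4B, align 2] → 24
@24: channels [4B, align 2] → 28
@28: pitch [4B, align 2] → 32
size 32, align 2
data bytes 31, size 32 → padding 1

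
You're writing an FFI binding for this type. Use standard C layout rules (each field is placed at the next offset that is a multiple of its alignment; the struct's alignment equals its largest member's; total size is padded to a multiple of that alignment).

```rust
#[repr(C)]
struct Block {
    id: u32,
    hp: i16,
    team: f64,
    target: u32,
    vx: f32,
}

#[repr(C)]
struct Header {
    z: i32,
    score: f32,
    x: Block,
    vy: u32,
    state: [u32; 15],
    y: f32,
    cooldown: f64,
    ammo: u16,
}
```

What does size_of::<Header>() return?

120

Block: id at 0 (size 4, align 4) → ends 4; hp at 4 (size 2, align 2) → ends 6; pad 2 to align 8 for team; team at 8 (size 8, align 8) → ends 16; target at 16 (size 4, align 4) → ends 20; vx at 20 (size 4, align 4) → ends 24; total 24 bytes, alignment 8
z at 0 (size 4, align 4) → ends 4
score at 4 (size 4, align 4) → ends 8
x at 8 (size 24, align 8) → ends 32
vy at 32 (size 4, align 4) → ends 36
state at 36 (size 60, align 4) → ends 96
y at 96 (size 4, align 4) → ends 100
pad 4 to align 8 for cooldown
cooldown at 104 (size 8, align 8) → ends 112
ammo at 112 (size 2, align 2) → ends 114
tail pad 6 to reach multiple of 8
total 120 bytes, alignment 8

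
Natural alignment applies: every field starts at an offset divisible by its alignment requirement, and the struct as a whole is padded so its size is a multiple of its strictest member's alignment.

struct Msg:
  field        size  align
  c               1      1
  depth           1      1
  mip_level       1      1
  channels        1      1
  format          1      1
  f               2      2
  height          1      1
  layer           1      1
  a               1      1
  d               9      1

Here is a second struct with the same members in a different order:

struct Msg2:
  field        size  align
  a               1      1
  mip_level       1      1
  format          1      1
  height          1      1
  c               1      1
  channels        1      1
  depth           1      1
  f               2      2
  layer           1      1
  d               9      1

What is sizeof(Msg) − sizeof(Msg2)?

0

@0: c [1B, align 1] → 1
@1: depth [1B, align 1] → 2
@2: mip_level [1B, align 1] → 3
@3: channels [1B, align 1] → 4
@4: format [1B, align 1] → 5
+1 pad (align 2)
@6: f [2B, align 2] → 8
@8: height [1B, align 1] → 9
@9: layer [1B, align 1] → 10
@10: a [1B, align 1] → 11
@11: d [9B, align 1] → 20
size 20, align 2
— Msg2 —
@0: a [1B, align 1] → 1
@1: mip_level [1B, align 1] → 2
@2: format [1B, align 1] → 3
@3: height [1B, align 1] → 4
@4: c [1B, align 1] → 5
@5: channels [1B, align 1] → 6
@6: depth [1B, align 1] → 7
+1 pad (align 2)
@8: f [2B, align 2] → 10
@10: layer [1B, align 1] → 11
@11: d [9B, align 1] → 20
size 20, align 2
20 − 20 = 0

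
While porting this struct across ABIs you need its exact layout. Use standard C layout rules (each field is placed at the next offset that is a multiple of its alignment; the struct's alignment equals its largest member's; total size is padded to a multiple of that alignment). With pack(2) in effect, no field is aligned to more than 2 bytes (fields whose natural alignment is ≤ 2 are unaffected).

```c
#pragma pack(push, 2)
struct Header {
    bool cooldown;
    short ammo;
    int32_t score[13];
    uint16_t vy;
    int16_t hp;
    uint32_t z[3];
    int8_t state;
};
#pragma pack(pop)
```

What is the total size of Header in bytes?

cooldown at 0 (size 1, align 1) → ends 1
pad 1 to align 2 for ammo
ammo at 2 (size 2, align 2) → ends 4
score at 4 (size 52, align 2) → ends 56
vy at 56 (size 2, align 2) → ends 58
hp at 58 (size 2, align 2) → ends 60
z at 60 (size 12, align 2) → ends 72
state at 72 (size 1, align 1) → ends 73
tail pad 1 to reach multiple of 2
total 74 bytes, alignment 2

74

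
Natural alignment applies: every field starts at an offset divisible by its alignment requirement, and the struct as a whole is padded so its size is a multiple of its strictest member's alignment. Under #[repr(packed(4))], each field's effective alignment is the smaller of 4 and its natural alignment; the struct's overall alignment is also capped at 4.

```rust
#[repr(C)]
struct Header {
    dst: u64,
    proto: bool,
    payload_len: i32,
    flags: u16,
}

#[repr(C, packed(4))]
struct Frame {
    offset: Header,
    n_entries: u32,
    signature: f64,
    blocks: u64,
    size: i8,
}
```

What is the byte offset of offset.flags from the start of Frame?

Header: @0: dst [8B, align 8] → 8; @8: proto [1B, align 1] → 9; +3 pad (align 4); @12: payload_len [4B, align 4] → 16; @16: flags [2B, align 2] → 18; +6 tail pad (align 8); size 24, align 8
@0: offset [24B, align 4] → 24
within Header: flags at 16
0 + 16 = 16

16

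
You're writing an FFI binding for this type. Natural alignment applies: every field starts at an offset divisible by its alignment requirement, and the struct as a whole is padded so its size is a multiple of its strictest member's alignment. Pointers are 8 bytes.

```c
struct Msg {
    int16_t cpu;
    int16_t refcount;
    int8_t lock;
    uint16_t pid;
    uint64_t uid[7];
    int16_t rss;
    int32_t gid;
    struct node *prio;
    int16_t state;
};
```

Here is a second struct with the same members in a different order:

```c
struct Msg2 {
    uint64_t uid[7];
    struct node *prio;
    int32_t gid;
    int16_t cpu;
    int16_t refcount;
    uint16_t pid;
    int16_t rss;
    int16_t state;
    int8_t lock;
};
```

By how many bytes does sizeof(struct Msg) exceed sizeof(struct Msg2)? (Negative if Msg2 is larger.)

8

cpu at 0 (size 2, align 2) → ends 2
refcount at 2 (size 2, align 2) → ends 4
lock at 4 (size 1, align 1) → ends 5
pad 1 to align 2 for pid
pid at 6 (size 2, align 2) → ends 8
uid at 8 (size 56, align 8) → ends 64
rss at 64 (size 2, align 2) → ends 66
pad 2 to align 4 for gid
gid at 68 (size 4, align 4) → ends 72
prio at 72 (size 8, align 8) → ends 80
state at 80 (size 2, align 2) → ends 82
tail pad 6 to reach multiple of 8
total 88 bytes, alignment 8
— Msg2 —
uid at 0 (size 56, align 8) → ends 56
prio at 56 (size 8, align 8) → ends 64
gid at 64 (size 4, align 4) → ends 68
cpu at 68 (size 2, align 2) → ends 70
refcount at 70 (size 2, align 2) → ends 72
pid at 72 (size 2, align 2) → ends 74
rss at 74 (size 2, align 2) → ends 76
state at 76 (size 2, align 2) → ends 78
lock at 78 (size 1, align 1) → ends 79
tail pad 1 to reach multiple of 8
total 80 bytes, alignment 8
88 − 80 = 8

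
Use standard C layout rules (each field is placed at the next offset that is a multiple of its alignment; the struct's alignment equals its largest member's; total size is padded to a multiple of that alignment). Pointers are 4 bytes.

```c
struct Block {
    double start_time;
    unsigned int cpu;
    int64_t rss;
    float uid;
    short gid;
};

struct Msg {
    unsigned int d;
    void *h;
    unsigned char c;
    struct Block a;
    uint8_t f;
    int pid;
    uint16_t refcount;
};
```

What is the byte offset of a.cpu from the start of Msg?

24

Block: @0: start_time [8B, align 8] → 8; @8: cpu [4B, align 4] → 12; +4 pad (align 8); @16: rss [8B, align 8] → 24; @24: uid [4B, align 4] → 28; @28: gid [2B, align 2] → 30; +2 tail pad (align 8); size 32, align 8
@0: d [4B, align 4] → 4
@4: h [4B, align 4] → 8
@8: c [1B, align 1] → 9
+7 pad (align 8)
@16: a [32B, align 8] → 48
within Block: cpu at 8
16 + 8 = 24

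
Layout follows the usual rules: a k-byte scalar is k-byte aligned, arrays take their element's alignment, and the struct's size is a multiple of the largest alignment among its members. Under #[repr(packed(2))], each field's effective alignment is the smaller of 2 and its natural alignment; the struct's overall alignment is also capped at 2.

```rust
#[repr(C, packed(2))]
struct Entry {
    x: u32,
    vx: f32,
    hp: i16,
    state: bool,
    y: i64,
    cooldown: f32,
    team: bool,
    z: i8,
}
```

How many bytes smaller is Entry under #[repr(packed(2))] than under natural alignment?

natural layout:
  @0: x [4B, align 4] → 4
  @4: vx [4B, align 4] → 8
  @8: hp [2B, align 2] → 10
  @10: state [1B, align 1] → 11
  +5 pad (align 8)
  @16: y [8B, align 8] → 24
  @24: cooldown [4B, align 4] → 28
  @28: team [1B, align 1] → 29
  @29: z [1B, align 1] → 30
  +2 tail pad (align 8)
  size 32, align 8
packed(2) layout:
  @0: x [4B, align 2] → 4
  @4: vx [4B, align 2] → 8
  @8: hp [2B, align 2] → 10
  @10: state [1B, align 1] → 11
  +1 pad (align 2)
  @12: y [8B, align 2] → 20
  @20: cooldown [4B, align 2] → 24
  @24: team [1B, align 1] → 25
  @25: z [1B, align 1] → 26
  size 26, align 2
32 − 26 = 6

6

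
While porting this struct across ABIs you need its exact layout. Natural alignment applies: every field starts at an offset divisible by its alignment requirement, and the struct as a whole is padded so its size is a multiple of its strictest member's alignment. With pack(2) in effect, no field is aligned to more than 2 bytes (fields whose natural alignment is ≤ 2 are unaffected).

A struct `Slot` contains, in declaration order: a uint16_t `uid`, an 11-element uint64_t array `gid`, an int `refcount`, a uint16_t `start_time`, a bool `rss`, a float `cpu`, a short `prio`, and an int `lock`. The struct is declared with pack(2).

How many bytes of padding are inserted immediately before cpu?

@0: uid [2B, align 2] → 2
@2: gid [88B, align 2] → 90
@90: refcount [4B, align 2] → 94
@94: start_time [2B, align 2] → 96
@96: rss [1B, align 1] → 97
+1 pad (align 2)
@98: cpu [4B, align 2] → 102

1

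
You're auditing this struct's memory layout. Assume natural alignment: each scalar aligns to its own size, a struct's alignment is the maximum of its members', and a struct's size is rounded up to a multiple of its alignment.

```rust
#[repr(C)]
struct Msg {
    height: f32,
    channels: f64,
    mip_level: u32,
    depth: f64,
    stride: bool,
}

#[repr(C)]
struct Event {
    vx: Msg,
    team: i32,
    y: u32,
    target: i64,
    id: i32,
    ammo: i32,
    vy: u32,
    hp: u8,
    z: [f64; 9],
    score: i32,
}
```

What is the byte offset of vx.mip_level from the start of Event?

16

Msg: @0: height [4B, align 4] → 4; +4 pad (align 8); @8: channels [8B, align 8] → 16; @16: mip_level [4B, align 4] → 20; +4 pad (align 8); @24: depth [8B, align 8] → 32; @32: stride [1B, align 1] → 33; +7 tail pad (align 8); size 40, align 8
@0: vx [40B, align 8] → 40
within Msg: mip_level at 16
0 + 16 = 16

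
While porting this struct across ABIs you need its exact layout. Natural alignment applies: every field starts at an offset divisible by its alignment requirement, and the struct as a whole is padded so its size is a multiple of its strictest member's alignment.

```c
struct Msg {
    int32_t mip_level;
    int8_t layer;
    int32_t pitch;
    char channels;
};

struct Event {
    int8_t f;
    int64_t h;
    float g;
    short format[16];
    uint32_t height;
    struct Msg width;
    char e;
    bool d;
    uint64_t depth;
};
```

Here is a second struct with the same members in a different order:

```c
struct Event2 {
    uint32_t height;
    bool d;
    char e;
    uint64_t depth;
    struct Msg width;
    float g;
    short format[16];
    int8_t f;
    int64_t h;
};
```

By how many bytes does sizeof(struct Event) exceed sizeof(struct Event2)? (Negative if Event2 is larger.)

8

Msg: mip_level at 0 (size 4, align 4) → ends 4; layer at 4 (size 1, align 1) → ends 5; pad 3 to align 4 for pitch; pitch at 8 (size 4, align 4) → ends 12; channels at 12 (size 1, align 1) → ends 13; tail pad 3 to reach multiple of 4; total 16 bytes, alignment 4
f at 0 (size 1, align 1) → ends 1
pad 7 to align 8 for h
h at 8 (size 8, align 8) → ends 16
g at 16 (size 4, align 4) → ends 20
format at 20 (size 32, align 2) → ends 52
height at 52 (size 4, align 4) → ends 56
width at 56 (size 16, align 4) → ends 72
e at 72 (size 1, align 1) → ends 73
d at 73 (size 1, align 1) → ends 74
pad 6 to align 8 for depth
depth at 80 (size 8, align 8) → ends 88
total 88 bytes, alignment 8
— Event2 —
height at 0 (size 4, align 4) → ends 4
d at 4 (size 1, align 1) → ends 5
e at 5 (size 1, align 1) → ends 6
pad 2 to align 8 for depth
depth at 8 (size 8, align 8) → ends 16
width at 16 (size 16, align 4) → ends 32
g at 32 (size 4, align 4) → ends 36
format at 36 (size 32, align 2) → ends 68
f at 68 (size 1, align 1) → ends 69
pad 3 to align 8 for h
h at 72 (size 8, align 8) → ends 80
total 80 bytes, alignment 8
88 − 80 = 8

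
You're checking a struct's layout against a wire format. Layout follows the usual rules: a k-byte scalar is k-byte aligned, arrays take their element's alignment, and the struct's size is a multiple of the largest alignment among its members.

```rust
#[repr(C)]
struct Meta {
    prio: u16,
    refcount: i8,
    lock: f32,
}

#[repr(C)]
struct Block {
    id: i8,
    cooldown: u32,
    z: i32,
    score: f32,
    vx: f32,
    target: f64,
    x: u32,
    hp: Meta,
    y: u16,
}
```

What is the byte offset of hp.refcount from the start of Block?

38

Meta: @0: prio [2B, align 2] → 2; @2: refcount [1B, align 1] → 3; +1 pad (align 4); @4: lock [4B, align 4] → 8; size 8, align 4
@0: id [1B, align 1] → 1
+3 pad (align 4)
@4: cooldown [4B, align 4] → 8
@8: z [4B, align 4] → 12
@12: score [4B, align 4] → 16
@16: vx [4B, align 4] → 20
+4 pad (align 8)
@24: target [8B, align 8] → 32
@32: x [4B, align 4] → 36
@36: hp [8B, align 4] → 44
within Meta: refcount at 2
36 + 2 = 38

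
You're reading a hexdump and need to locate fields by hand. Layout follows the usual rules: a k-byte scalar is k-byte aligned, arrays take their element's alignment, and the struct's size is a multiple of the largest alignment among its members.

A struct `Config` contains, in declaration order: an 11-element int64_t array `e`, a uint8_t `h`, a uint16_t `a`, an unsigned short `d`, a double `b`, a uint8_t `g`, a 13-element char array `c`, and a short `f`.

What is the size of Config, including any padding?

e at 0 (size 88, align 8) → ends 88
h at 88 (size 1, align 1) → ends 89
pad 1 to align 2 for a
a at 90 (size 2, align 2) → ends 92
d at 92 (size 2, align 2) → ends 94
pad 2 to align 8 for b
b at 96 (size 8, align 8) → ends 104
g at 104 (size 1, align 1) → ends 105
c at 105 (size 13, align 1) → ends 118
f at 118 (size 2, align 2) → ends 120
total 120 bytes, alignment 8

120 bytes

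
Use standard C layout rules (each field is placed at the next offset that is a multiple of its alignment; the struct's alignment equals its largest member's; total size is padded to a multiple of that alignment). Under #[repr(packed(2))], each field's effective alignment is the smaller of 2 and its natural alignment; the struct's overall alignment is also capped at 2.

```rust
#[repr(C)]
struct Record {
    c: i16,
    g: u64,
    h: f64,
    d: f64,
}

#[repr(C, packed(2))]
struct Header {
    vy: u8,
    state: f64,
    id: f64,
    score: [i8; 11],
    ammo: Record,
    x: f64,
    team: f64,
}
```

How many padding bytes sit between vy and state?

Record: @0: c [2B, align 2] → 2; +6 pad (align 8); @8: g [8B, align 8] → 16; @16: h [8B, align 8] → 24; @24: d [8B, align 8] → 32; size 32, align 8
@0: vy [1B, align 1] → 1
+1 pad (align 2)
@2: state [8B, align 2] → 10

1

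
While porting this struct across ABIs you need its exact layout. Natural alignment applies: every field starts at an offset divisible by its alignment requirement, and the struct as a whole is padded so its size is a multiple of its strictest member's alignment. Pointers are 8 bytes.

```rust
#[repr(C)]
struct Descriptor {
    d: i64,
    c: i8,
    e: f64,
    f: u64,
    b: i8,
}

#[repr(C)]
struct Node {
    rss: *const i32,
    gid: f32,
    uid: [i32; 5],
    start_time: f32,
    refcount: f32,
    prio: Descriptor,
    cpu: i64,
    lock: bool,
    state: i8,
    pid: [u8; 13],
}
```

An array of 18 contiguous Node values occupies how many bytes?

1872

Descriptor: @0: d [8B, align 8] → 8; @8: c [1B, align 1] → 9; +7 pad (align 8); @16: e [8B, align 8] → 24; @24: f [8B, align 8] → 32; @32: b [1B, align 1] → 33; +7 tail pad (align 8); size 40, align 8
@0: rss [8B, align 8] → 8
@8: gid [4B, align 4] → 12
@12: uid [20B, align 4] → 32
@32: start_time [4B, align 4] → 36
@36: refcount [4B, align 4] → 40
@40: prio [40B, align 8] → 80
@80: cpu [8B, align 8] → 88
@88: lock [1B, align 1] → 89
@89: state [1B, align 1] → 90
@90: pid [13B, align 1] → 103
+1 tail pad (align 8)
size 104, align 8
array of 18: 18 × 104 = 1872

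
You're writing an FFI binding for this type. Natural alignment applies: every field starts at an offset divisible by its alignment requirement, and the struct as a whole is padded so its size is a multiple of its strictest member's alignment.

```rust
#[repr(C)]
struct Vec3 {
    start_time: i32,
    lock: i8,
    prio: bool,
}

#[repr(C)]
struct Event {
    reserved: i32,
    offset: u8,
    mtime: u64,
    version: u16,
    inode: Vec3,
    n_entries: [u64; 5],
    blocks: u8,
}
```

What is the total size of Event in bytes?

80

Vec3: 0..4  start_time  (4B, 4-aligned); 4..5  lock  (1B, 1-aligned); 5..6  prio  (1B, 1-aligned); 6..8  -- tail padding (2B); sizeof = 8, alignof = 4
0..4  reserved  (4B, 4-aligned)
4..5  offset  (1B, 1-aligned)
5..8  -- padding (3B)
8..16  mtime  (8B, 8-aligned)
16..18  version  (2B, 2-aligned)
18..20  -- padding (2B)
20..28  inode  (8B, 4-aligned)
28..32  -- padding (4B)
32..72  n_entries  (40B, 8-aligned)
72..73  blocks  (1B, 1-aligned)
73..80  -- tail padding (7B)
sizeof = 80, alignof = 8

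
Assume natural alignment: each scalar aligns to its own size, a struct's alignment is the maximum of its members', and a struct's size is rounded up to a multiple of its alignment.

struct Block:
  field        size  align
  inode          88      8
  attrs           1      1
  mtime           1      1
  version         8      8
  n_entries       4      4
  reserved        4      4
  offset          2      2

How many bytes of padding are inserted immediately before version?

@0: inode [88B, align 8] → 88
@88: attrs [1B, align 1] → 89
@89: mtime [1B, align 1] → 90
+6 pad (align 8)
@96: version [8B, align 8] → 104

6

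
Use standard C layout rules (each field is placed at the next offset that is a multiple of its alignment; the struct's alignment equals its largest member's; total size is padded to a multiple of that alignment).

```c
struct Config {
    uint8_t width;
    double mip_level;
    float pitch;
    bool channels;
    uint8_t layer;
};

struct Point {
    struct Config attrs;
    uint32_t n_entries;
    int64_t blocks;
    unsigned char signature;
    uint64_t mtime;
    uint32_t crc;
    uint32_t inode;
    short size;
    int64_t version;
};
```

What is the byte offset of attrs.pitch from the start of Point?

Config: width at 0 (size 1, align 1) → ends 1; pad 7 to align 8 for mip_level; mip_level at 8 (size 8, align 8) → ends 16; pitch at 16 (size 4, align 4) → ends 20; channels at 20 (size 1, align 1) → ends 21; layer at 21 (size 1, align 1) → ends 22; tail pad 2 to reach multiple of 8; total 24 bytes, alignment 8
attrs at 0 (size 24, align 8) → ends 24
within Config: pitch at 16
0 + 16 = 16

16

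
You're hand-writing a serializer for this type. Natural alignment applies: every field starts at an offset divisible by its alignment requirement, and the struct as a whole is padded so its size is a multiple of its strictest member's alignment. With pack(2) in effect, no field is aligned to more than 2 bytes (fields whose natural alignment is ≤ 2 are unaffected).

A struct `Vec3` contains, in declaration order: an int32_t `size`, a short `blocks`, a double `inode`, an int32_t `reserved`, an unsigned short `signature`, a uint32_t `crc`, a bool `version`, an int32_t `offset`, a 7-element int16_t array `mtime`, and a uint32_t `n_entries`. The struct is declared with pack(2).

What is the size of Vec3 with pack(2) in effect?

size at 0 (size 4, align 2) → ends 4
blocks at 4 (size 2, align 2) → ends 6
inode at 6 (size 8, align 2) → ends 14
reserved at 14 (size 4, align 2) → ends 18
signature at 18 (size 2, align 2) → ends 20
crc at 20 (size 4, align 2) → ends 24
version at 24 (size 1, align 1) → ends 25
pad 1 to align 2 for offset
offset at 26 (size 4, align 2) → ends 30
mtime at 30 (size 14, align 2) → ends 44
n_entries at 44 (size 4, align 2) → ends 48
total 48 bytes, alignment 2

48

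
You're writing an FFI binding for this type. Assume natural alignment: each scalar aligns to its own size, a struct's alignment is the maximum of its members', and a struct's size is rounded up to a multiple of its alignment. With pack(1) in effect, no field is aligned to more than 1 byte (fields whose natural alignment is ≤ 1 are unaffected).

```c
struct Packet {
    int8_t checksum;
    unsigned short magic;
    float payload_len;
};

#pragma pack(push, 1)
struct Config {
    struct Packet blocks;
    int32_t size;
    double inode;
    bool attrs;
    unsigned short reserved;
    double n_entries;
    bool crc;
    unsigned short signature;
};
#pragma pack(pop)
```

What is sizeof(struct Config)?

Packet: 0..1  checksum  (1B, 1-aligned); 1..2  -- padding (1B); 2..4  magic  (2B, 2-aligned); 4..8  payload_len  (4B, 4-aligned); sizeof = 8, alignof = 4
0..8  blocks  (8B, 1-aligned)
8..12  size  (4B, 1-aligned)
12..20  inode  (8B, 1-aligned)
20..21  attrs  (1B, 1-aligned)
21..23  reserved  (2B, 1-aligned)
23..31  n_entries  (8B, 1-aligned)
31..32  crc  (1B, 1-aligned)
32..34  signature  (2B, 1-aligned)
sizeof = 34, alignof = 1

34 bytes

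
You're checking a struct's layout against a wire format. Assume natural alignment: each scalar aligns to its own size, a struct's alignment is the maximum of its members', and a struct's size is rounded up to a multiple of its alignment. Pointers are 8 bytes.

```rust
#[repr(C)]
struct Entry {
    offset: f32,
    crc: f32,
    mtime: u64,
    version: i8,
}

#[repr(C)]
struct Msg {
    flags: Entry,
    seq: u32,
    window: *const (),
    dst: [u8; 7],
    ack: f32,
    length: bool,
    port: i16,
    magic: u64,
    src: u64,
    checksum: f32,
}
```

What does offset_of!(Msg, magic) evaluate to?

Entry: offset at 0 (size 4, align 4) → ends 4; crc at 4 (size 4, align 4) → ends 8; mtime at 8 (size 8, align 8) → ends 16; version at 16 (size 1, align 1) → ends 17; tail pad 7 to reach multiple of 8; total 24 bytes, alignment 8
flags at 0 (size 24, align 8) → ends 24
seq at 24 (size 4, align 4) → ends 28
pad 4 to align 8 for window
window at 32 (size 8, align 8) → ends 40
dst at 40 (size 7, align 1) → ends 47
pad 1 to align 4 for ack
ack at 48 (size 4, align 4) → ends 52
length at 52 (size 1, align 1) → ends 53
pad 1 to align 2 for port
port at 54 (size 2, align 2) → ends 56
magic at 56 (size 8, align 8) → ends 64

56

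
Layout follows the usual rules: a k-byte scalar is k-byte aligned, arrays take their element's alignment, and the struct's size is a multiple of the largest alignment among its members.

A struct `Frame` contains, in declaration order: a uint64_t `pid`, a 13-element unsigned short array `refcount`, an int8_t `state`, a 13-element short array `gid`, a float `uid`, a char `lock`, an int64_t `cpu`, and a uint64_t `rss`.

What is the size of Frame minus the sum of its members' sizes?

0..8  pid  (8B, 8-aligned)
8..34  refcount  (26B, 2-aligned)
34..35  state  (1B, 1-aligned)
35..36  -- padding (1B)
36..62  gid  (26B, 2-aligned)
62..64  -- padding (2B)
64..68  uid  (4B, 4-aligned)
68..69  lock  (1B, 1-aligned)
69..72  -- padding (3B)
72..80  cpu  (8B, 8-aligned)
80..88  rss  (8B, 8-aligned)
sizeof = 88, alignof = 8
data bytes 82, size 88 → padding 6

6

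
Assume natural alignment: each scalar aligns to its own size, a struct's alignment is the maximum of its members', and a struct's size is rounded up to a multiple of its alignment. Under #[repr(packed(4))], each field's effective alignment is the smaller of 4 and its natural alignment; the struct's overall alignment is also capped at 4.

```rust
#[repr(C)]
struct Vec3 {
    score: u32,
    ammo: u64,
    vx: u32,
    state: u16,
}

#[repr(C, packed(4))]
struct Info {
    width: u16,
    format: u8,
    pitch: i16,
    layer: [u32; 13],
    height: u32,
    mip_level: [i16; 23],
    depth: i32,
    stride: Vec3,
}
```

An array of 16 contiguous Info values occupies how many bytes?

Vec3: score at 0 (size 4, align 4) → ends 4; pad 4 to align 8 for ammo; ammo at 8 (size 8, align 8) → ends 16; vx at 16 (size 4, align 4) → ends 20; state at 20 (size 2, align 2) → ends 22; tail pad 2 to reach multiple of 8; total 24 bytes, alignment 8
width at 0 (size 2, align 2) → ends 2
format at 2 (size 1, align 1) → ends 3
pad 1 to align 2 for pitch
pitch at 4 (size 2, align 2) → ends 6
pad 2 to align 4 for layer
layer at 8 (size 52, align 4) → ends 60
height at 60 (size 4, align 4) → ends 64
mip_level at 64 (size 46, align 2) → ends 110
pad 2 to align 4 for depth
depth at 112 (size 4, align 4) → ends 116
stride at 116 (size 24, align 4) → ends 140
total 140 bytes, alignment 4
array of 16: 16 × 140 = 2240

2240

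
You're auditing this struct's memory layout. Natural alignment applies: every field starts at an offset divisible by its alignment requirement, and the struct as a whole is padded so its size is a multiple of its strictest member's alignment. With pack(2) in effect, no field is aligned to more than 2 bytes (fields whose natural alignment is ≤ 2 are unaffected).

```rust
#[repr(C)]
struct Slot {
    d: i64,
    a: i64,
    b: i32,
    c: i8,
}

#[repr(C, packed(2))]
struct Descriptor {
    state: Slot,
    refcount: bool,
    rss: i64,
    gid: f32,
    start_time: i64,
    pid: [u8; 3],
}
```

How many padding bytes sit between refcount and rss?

Slot: 0..8  d  (8B, 8-aligned); 8..16  a  (8B, 8-aligned); 16..20  b  (4B, 4-aligned); 20..21  c  (1B, 1-aligned); 21..24  -- tail padding (3B); sizeof = 24, alignof = 8
0..24  state  (24B, 2-aligned)
24..25  refcount  (1B, 1-aligned)
25..26  -- padding (1B)
26..34  rss  (8B, 2-aligned)

1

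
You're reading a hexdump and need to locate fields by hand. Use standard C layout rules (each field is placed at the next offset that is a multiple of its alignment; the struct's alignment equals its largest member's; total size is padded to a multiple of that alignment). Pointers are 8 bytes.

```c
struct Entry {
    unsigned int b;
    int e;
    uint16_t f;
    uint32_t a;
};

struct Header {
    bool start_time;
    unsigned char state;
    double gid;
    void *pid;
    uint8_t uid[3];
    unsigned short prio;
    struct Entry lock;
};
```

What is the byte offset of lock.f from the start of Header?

Entry: 0..4  b  (4B, 4-aligned); 4..8  e  (4B, 4-aligned); 8..10  f  (2B, 2-aligned); 10..12  -- padding (2B); 12..16  a  (4B, 4-aligned); sizeof = 16, alignof = 4
0..1  start_time  (1B, 1-aligned)
1..2  state  (1B, 1-aligned)
2..8  -- padding (6B)
8..16  gid  (8B, 8-aligned)
16..24  pid  (8B, 8-aligned)
24..27  uid  (3B, 1-aligned)
27..28  -- padding (1B)
28..30  prio  (2B, 2-aligned)
30..32  -- padding (2B)
32..48  lock  (16B, 4-aligned)
within Entry: f at 8
32 + 8 = 40

40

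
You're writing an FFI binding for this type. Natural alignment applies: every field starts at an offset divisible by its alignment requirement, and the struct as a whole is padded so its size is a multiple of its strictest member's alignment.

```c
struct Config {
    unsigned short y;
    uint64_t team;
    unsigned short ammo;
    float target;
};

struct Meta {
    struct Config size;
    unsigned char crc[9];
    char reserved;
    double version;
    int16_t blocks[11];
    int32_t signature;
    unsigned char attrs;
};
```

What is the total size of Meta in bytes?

Config: @0: y [2B, align 2] → 2; +6 pad (align 8); @8: team [8B, align 8] → 16; @16: ammo [2B, align 2] → 18; +2 pad (align 4); @20: target [4B, align 4] → 24; size 24, align 8
@0: size [24B, align 8] → 24
@24: crc [9B, align 1] → 33
@33: reserved [1B, align 1] → 34
+6 pad (align 8)
@40: version [8B, align 8] → 48
@48: blocks [22B, align 2] → 70
+2 pad (align 4)
@72: signature [4B, align 4] → 76
@76: attrs [1B, align 1] → 77
+3 tail pad (align 8)
size 80, align 8

80 bytes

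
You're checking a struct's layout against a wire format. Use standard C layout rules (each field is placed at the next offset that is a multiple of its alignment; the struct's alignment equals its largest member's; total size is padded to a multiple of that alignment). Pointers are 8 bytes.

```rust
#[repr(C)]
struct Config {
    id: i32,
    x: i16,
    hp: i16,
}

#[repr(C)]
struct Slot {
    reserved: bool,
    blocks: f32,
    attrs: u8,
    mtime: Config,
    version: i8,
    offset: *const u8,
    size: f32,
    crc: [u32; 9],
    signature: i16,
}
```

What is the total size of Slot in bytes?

Config: @0: id [4B, align 4] → 4; @4: x [2B, align 2] → 6; @6: hp [2B, align 2] → 8; size 8, align 4
@0: reserved [1B, align 1] → 1
+3 pad (align 4)
@4: blocks [4B, align 4] → 8
@8: attrs [1B, align 1] → 9
+3 pad (align 4)
@12: mtime [8B, align 4] → 20
@20: version [1B, align 1] → 21
+3 pad (align 8)
@24: offset [8B, align 8] → 32
@32: size [4B, align 4] → 36
@36: crc [36B, align 4] → 72
@72: signature [2B, align 2] → 74
+6 tail pad (align 8)
size 80, align 8

80 bytes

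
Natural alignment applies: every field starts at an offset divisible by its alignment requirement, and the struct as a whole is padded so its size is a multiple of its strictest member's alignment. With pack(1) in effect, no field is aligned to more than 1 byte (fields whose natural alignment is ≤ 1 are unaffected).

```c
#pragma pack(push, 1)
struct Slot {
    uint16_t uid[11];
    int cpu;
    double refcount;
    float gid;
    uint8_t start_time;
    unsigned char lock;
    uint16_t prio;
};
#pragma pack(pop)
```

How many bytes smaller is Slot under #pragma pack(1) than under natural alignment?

natural layout:
  @0: uid [22B, align 2] → 22
  +2 pad (align 4)
  @24: cpu [4B, align 4] → 28
  +4 pad (align 8)
  @32: refcount [8B, align 8] → 40
  @40: gid [4B, align 4] → 44
  @44: start_time [1B, align 1] → 45
  @45: lock [1B, align 1] → 46
  @46: prio [2B, align 2] → 48
  size 48, align 8
packed(1) layout:
  @0: uid [22B, align 1] → 22
  @22: cpu [4B, align 1] → 26
  @26: refcount [8B, align 1] → 34
  @34: gid [4B, align 1] → 38
  @38: start_time [1B, align 1] → 39
  @39: lock [1B, align 1] → 40
  @40: prio [2B, align 1] → 42
  size 42, align 1
48 − 42 = 6

6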